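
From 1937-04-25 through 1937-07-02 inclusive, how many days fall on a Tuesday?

10 Tuesdays

1937-04-25 is a Sunday.
The range spans 69 days (inclusive of both endpoints).
69 = 7 × 9 + 6, so there are 9 full weeks plus 6 extra days.
Each full week contributes one Tuesday: 9 so far.
The 6 extra days are Sunday, Monday, Tuesday, Wednesday, Thursday, Friday — 1 of them qualifies.
Total: 9 + 1 = 10.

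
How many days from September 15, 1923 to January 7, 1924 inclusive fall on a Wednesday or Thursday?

September 15, 1923 is a Saturday.
That's 115 days from start to end, counting both.
115 = 7 × 16 + 3, so there are 16 full weeks plus 3 extra days.
Each full week contributes 2 days from the set (Wed, Thu): 16 × 2 = 32.
The 3 extra days are Sat, Sun, Mon — none qualify.
Total: 32 + 0 = 32.

32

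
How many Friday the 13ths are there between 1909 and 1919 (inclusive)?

Friday-the-13ths by year:
1909: Aug
1910: May
1911: Jan, Oct
1912: Sep, Dec
1913: Jun
1914: Feb, Mar, Nov
1915: Aug
1916: Oct
1917: Apr, Jul
1918: Sep, Dec
1919: Jun

17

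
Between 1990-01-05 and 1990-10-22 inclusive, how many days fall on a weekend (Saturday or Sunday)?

84

1990-01-05 is a Friday.
From 1990-01-05 to 1990-10-22 is 291 days inclusive.
291 = 7 × 41 + 4, so there are 41 full weeks plus 4 extra days.
Each full week contributes 2 weekend days (Sat, Sun): 41 × 2 = 82.
The 4 extra days are Friday, Saturday, Sunday, Monday — 2 of them qualify.
Total: 82 + 2 = 84.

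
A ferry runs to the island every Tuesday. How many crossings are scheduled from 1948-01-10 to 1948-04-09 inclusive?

13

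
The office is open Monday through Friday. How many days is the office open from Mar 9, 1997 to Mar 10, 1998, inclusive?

262 weekdays

Mar 9, 1997 is a Sunday.
From Mar 9, 1997 to Mar 10, 1998 is 367 days inclusive.
367 = 7 × 52 + 3, so there are 52 full weeks plus 3 extra days.
Each full week contributes 5 weekdays (Mon–Fri): 52 × 5 = 260.
The 3 extra days are Sunday, Monday, Tuesday — 2 of them qualify.
Total: 260 + 2 = 262.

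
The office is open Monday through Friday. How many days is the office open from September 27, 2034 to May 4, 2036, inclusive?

418

September 27, 2034 is a Wednesday.
That's 586 days from start to end, counting both.
586 = 7 × 83 + 5, so there are 83 full weeks plus 5 extra days.
Each full week contributes 5 weekdays (Mon–Fri): 83 × 5 = 415.
The 5 extra days are Wednesday, Thursday, Friday, Saturday, Sunday — 3 of them qualify.
Total: 415 + 3 = 418.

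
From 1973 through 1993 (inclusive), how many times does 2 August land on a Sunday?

3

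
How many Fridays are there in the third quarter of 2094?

Jul 1, 2094 is a Thursday.
From Jul 1, 2094 to Sep 30, 2094 is 92 days inclusive.
92 = 7 × 13 + 1, so there are 13 full weeks plus 1 extra day.
Each full week contributes one Friday: 13 so far.
The 1 extra day is Thursday — none qualify.
Total: 13 + 0 = 13.

13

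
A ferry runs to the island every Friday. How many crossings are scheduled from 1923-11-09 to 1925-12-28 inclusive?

112

1923-11-09 is a Friday.
From 1923-11-09 to 1925-12-28 is 781 days inclusive.
781 = 7 × 111 + 4, so there are 111 full weeks plus 4 extra days.
Each full week contributes one Friday: 111 so far.
The 4 extra days are Fri, Sat, Sun, Mon — 1 of them qualifies.
Total: 111 + 1 = 112.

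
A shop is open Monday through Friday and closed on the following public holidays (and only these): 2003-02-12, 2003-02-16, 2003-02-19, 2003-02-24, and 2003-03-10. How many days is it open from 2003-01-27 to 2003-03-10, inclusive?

27 business days

2003-01-27 is a Monday.
From 2003-01-27 to 2003-03-10 is 43 days inclusive.
43 = 7 × 6 + 1, so there are 6 full weeks plus 1 extra day.
Each full week contributes 5 weekdays (Mon–Fri): 6 × 5 = 30.
The 1 extra day is Mon — 1 of them qualifies.
Total: 30 + 1 = 31.
Holidays: 2003-02-12 (Wed); 2003-02-16 (Sun); 2003-02-19 (Wed); 2003-02-24 (Mon); 2003-03-10 (Mon).
4 of the 5 holidays fall on weekdays; the rest are weekends and were already excluded.
Business days: 31 − 4 = 27.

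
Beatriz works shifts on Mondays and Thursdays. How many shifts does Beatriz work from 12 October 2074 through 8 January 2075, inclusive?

12 October 2074 is a Friday.
That's 89 days from start to end, counting both.
89 = 7 × 12 + 5, so there are 12 full weeks plus 5 extra days.
Each full week contributes 2 days from the set (Mon, Thu): 12 × 2 = 24.
The 5 extra days are Friday, Saturday, Sunday, Monday, Tuesday — 1 of them qualifies.
Total: 24 + 1 = 25.

25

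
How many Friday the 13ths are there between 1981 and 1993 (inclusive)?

Friday-the-13ths by year:
1981: Feb, Mar, Nov
1982: Aug
1983: May
1984: Jan, Apr, Jul
1985: Sep, Dec
1986: Jun
1987: Feb, Mar, Nov
1988: May
1989: Jan, Oct
1990: Apr, Jul
1991: Sep, Dec
1992: Mar, Nov
1993: Aug

24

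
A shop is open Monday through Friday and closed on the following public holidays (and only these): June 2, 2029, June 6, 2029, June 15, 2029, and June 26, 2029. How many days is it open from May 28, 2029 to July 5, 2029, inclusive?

26 business days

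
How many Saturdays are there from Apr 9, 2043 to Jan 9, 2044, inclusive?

Apr 9, 2043 is a Thursday.
The range spans 276 days (inclusive of both endpoints).
276 = 7 × 39 + 3, so there are 39 full weeks plus 3 extra days.
Each full week contributes one Saturday: 39 so far.
The 3 extra days are Thursday, Friday, Saturday — 1 of them qualifies.
Total: 39 + 1 = 40.

40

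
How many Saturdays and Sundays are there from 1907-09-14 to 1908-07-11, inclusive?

1907-09-14 is a Saturday.
From 1907-09-14 to 1908-07-11 is 302 days inclusive.
302 = 7 × 43 + 1, so there are 43 full weeks plus 1 extra day.
Each full week contributes 2 weekend days (Sat, Sun): 43 × 2 = 86.
The 1 extra day is Sat — 1 of them qualifies.
Total: 86 + 1 = 87.

87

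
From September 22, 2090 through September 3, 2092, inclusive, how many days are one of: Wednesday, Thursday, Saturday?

305

September 22, 2090 is a Friday.
That's 713 days from start to end, counting both.
713 = 7 × 101 + 6, so there are 101 full weeks plus 6 extra days.
Each full week contributes 3 days from the set (Wed, Thu, Sat): 101 × 3 = 303.
The 6 extra days are Fri, Sat, Sun, Mon, Tue, Wed — 2 of them qualify.
Total: 303 + 2 = 305.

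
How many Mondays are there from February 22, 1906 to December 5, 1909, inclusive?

197

February 22, 1906 is a Thursday.
That's 1383 days from start to end, counting both.
1383 = 7 × 197 + 4, so there are 197 full weeks plus 4 extra days.
Each full week contributes one Monday: 197 so far.
The 4 extra days are Thursday, Friday, Saturday, Sunday — none qualify.
Total: 197 + 0 = 197.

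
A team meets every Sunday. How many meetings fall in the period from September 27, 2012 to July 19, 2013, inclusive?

September 27, 2012 is a Thursday.
From September 27, 2012 to July 19, 2013 is 296 days inclusive.
296 = 7 × 42 + 2, so there are 42 full weeks plus 2 extra days.
Each full week contributes one Sunday: 42 so far.
The 2 extra days are Thu, Fri — none qualify.
Total: 42 + 0 = 42.

42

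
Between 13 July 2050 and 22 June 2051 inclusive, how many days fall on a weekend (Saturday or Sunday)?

98

13 July 2050 is a Wednesday.
The range spans 345 days (inclusive of both endpoints).
345 = 7 × 49 + 2, so there are 49 full weeks plus 2 extra days.
Each full week contributes 2 weekend days (Sat, Sun): 49 × 2 = 98.
The 2 extra days are Wed, Thu — none qualify.
Total: 98 + 0 = 98.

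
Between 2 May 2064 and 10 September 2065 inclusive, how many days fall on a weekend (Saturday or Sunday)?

2 May 2064 is a Friday.
From 2 May 2064 to 10 September 2065 is 497 days inclusive.
497 = 7 × 71, so the span is exactly 71 full weeks.
Each full week contributes 2 weekend days (Sat, Sun): 71 × 2 = 142.
Total: 142.

142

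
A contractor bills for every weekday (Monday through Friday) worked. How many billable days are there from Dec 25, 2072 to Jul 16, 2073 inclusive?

Dec 25, 2072 is a Sunday.
The range spans 204 days (inclusive of both endpoints).
204 = 7 × 29 + 1, so there are 29 full weeks plus 1 extra day.
Each full week contributes 5 weekdays (Mon–Fri): 29 × 5 = 145.
The 1 extra day is Sunday — none qualify.
Total: 145 + 0 = 145.

145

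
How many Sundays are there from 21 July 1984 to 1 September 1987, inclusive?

163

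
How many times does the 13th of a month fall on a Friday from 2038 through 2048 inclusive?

Friday-the-13ths by year:
2038: Aug
2039: May
2040: Jan, Apr, Jul
2041: Sep, Dec
2042: Jun
2043: Feb, Mar, Nov
2044: May
2045: Jan, Oct
2046: Apr, Jul
2047: Sep, Dec
2048: Mar, Nov

20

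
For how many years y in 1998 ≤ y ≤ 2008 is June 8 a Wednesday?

Day of week of June 8 in each year:
1998: Mon, 1999: Tue, 2000: Thu, 2001: Fri, 2002: Sat, 2003: Sun, 2004: Tue, 2005: Wed ✓, 2006: Thu, 2007: Fri, 2008: Sun
Wednesdays: 2005.

1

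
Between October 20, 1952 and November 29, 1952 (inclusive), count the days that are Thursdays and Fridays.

12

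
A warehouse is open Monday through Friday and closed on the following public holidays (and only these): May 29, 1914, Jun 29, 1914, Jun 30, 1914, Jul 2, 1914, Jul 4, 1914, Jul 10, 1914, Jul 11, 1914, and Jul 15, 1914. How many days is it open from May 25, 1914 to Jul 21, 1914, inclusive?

May 25, 1914 is a Monday.
The range spans 58 days (inclusive of both endpoints).
58 = 7 × 8 + 2, so there are 8 full weeks plus 2 extra days.
Each full week contributes 5 weekdays (Mon–Fri): 8 × 5 = 40.
The 2 extra days are Mon, Tue — 2 of them qualify.
Total: 40 + 2 = 42.
Holidays: May 29, 1914 (Fri); Jun 29, 1914 (Mon); Jun 30, 1914 (Tue); Jul 2, 1914 (Thu); Jul 4, 1914 (Sat); Jul 10, 1914 (Fri); Jul 11, 1914 (Sat); Jul 15, 1914 (Wed).
6 of the 8 holidays fall on weekdays; the rest are weekends and were already excluded.
Business days: 42 − 6 = 36.

36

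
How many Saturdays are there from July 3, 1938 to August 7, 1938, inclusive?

July 3, 1938 is a Sunday.
That's 36 days from start to end, counting both.
36 = 7 × 5 + 1, so there are 5 full weeks plus 1 extra day.
Each full week contributes one Saturday: 5 so far.
The 1 extra day is Sun — none qualify.
Total: 5 + 0 = 5.

5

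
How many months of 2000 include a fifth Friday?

4

A month has five Fridays exactly when Friday falls within its first (length − 28) days.
Jan: 31 days, starts Sat → 5 of Sat, Sun, Mon
Feb: 29 days, starts Tue → 5 of Tue
Mar: 31 days, starts Wed → 5 of Wed, Thu, Fri ✓
Apr: 30 days, starts Sat → 5 of Sat, Sun
May: 31 days, starts Mon → 5 of Mon, Tue, Wed
Jun: 30 days, starts Thu → 5 of Thu, Fri ✓
Jul: 31 days, starts Sat → 5 of Sat, Sun, Mon
Aug: 31 days, starts Tue → 5 of Tue, Wed, Thu
Sep: 30 days, starts Fri → 5 of Fri, Sat ✓
Oct: 31 days, starts Sun → 5 of Sun, Mon, Tue
Nov: 30 days, starts Wed → 5 of Wed, Thu
Dec: 31 days, starts Fri → 5 of Fri, Sat, Sun ✓
Months with five Fridays: Mar, Jun, Sep, Dec.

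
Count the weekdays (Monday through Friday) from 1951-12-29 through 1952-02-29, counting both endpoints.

45

1951-12-29 is a Saturday.
That's 63 days from start to end, counting both.
63 = 7 × 9, so the span is exactly 9 full weeks.
Each full week contributes 5 weekdays (Mon–Fri): 9 × 5 = 45.
Total: 45.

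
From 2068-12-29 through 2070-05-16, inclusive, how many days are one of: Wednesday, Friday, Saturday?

216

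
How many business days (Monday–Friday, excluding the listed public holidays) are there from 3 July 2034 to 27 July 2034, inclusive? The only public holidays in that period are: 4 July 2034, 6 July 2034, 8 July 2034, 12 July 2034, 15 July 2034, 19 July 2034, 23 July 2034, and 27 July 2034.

14 business days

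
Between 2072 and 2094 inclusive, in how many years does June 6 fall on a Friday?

3

Day of week of June 6 in each year:
2072: Mon, 2073: Tue, 2074: Wed, 2075: Thu, 2076: Sat, 2077: Sun, 2078: Mon, 2079: Tue, 2080: Thu, 2081: Fri ✓, 2082: Sat, 2083: Sun, 2084: Tue, 2085: Wed, 2086: Thu, 2087: Fri ✓, 2088: Sun, 2089: Mon, 2090: Tue, 2091: Wed, 2092: Fri ✓, 2093: Sat, 2094: Sun
Fridays: 2081, 2087, 2092.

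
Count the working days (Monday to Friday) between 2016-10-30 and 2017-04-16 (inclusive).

120

2016-10-30 is a Sunday.
That's 169 days from start to end, counting both.
169 = 7 × 24 + 1, so there are 24 full weeks plus 1 extra day.
Each full week contributes 5 weekdays (Mon–Fri): 24 × 5 = 120.
The 1 extra day is Sun — none qualify.
Total: 120 + 0 = 120.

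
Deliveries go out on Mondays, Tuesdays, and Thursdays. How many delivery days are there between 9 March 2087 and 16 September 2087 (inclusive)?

9 March 2087 is a Sunday.
The range spans 192 days (inclusive of both endpoints).
192 = 7 × 27 + 3, so there are 27 full weeks plus 3 extra days.
Each full week contributes 3 days from the set (Mon, Tue, Thu): 27 × 3 = 81.
The 3 extra days are Sun, Mon, Tue — 2 of them qualify.
Total: 81 + 2 = 83.

83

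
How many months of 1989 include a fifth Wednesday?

A month has five Wednesdays exactly when Wednesday falls within its first (length − 28) days.
Jan: 31 days, starts Sun → 5 of Sun, Mon, Tue
Feb: 28 days, starts Wed → 5 of (none)
Mar: 31 days, starts Wed → 5 of Wed, Thu, Fri ✓
Apr: 30 days, starts Sat → 5 of Sat, Sun
May: 31 days, starts Mon → 5 of Mon, Tue, Wed ✓
Jun: 30 days, starts Thu → 5 of Thu, Fri
Jul: 31 days, starts Sat → 5 of Sat, Sun, Mon
Aug: 31 days, starts Tue → 5 of Tue, Wed, Thu ✓
Sep: 30 days, starts Fri → 5 of Fri, Sat
Oct: 31 days, starts Sun → 5 of Sun, Mon, Tue
Nov: 30 days, starts Wed → 5 of Wed, Thu ✓
Dec: 31 days, starts Fri → 5 of Fri, Sat, Sun
Months with five Wednesdays: Mar, May, Aug, Nov.

4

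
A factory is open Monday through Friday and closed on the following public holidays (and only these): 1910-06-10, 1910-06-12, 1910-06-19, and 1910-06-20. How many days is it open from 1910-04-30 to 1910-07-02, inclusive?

1910-04-30 is a Saturday.
The range spans 64 days (inclusive of both endpoints).
64 = 7 × 9 + 1, so there are 9 full weeks plus 1 extra day.
Each full week contributes 5 weekdays (Mon–Fri): 9 × 5 = 45.
The 1 extra day is Saturday — none qualify.
Total: 45 + 0 = 45.
Holidays: 1910-06-10 (Fri); 1910-06-12 (Sun); 1910-06-19 (Sun); 1910-06-20 (Mon).
2 of the 4 holidays fall on weekdays; the rest are weekends and were already excluded.
Business days: 45 − 2 = 43.

43 working days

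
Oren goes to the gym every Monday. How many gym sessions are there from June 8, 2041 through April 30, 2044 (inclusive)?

June 8, 2041 is a Saturday.
That's 1058 days from start to end, counting both.
1058 = 7 × 151 + 1, so there are 151 full weeks plus 1 extra day.
Each full week contributes one Monday: 151 so far.
The 1 extra day is Saturday — none qualify.
Total: 151 + 0 = 151.

151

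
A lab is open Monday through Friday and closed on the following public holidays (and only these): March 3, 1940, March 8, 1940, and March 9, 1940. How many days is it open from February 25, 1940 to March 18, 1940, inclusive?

15

February 25, 1940 is a Sunday.
From February 25, 1940 to March 18, 1940 is 23 days inclusive.
23 = 7 × 3 + 2, so there are 3 full weeks plus 2 extra days.
Each full week contributes 5 weekdays (Mon–Fri): 3 × 5 = 15.
The 2 extra days are Sun, Mon — 1 of them qualifies.
Total: 15 + 1 = 16.
Holidays: March 3, 1940 (Sun); March 8, 1940 (Fri); March 9, 1940 (Sat).
1 of the 3 holidays fall on weekdays; the rest are weekends and were already excluded.
Business days: 16 − 1 = 15.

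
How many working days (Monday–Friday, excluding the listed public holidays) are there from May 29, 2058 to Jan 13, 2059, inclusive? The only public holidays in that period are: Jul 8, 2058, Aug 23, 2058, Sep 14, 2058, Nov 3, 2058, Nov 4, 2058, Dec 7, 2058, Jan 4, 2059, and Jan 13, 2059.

May 29, 2058 is a Wednesday.
The range spans 230 days (inclusive of both endpoints).
230 = 7 × 32 + 6, so there are 32 full weeks plus 6 extra days.
Each full week contributes 5 weekdays (Mon–Fri): 32 × 5 = 160.
The 6 extra days are Wednesday, Thursday, Friday, Saturday, Sunday, Monday — 4 of them qualify.
Total: 160 + 4 = 164.
Holidays: Jul 8, 2058 (Mon); Aug 23, 2058 (Fri); Sep 14, 2058 (Sat); Nov 3, 2058 (Sun); Nov 4, 2058 (Mon); Dec 7, 2058 (Sat); Jan 4, 2059 (Sat); Jan 13, 2059 (Mon).
4 of the 8 holidays fall on weekdays; the rest are weekends and were already excluded.
Business days: 164 − 4 = 160.

160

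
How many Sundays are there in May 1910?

5

1910-05-01 is a Sunday.
The range spans 31 days (inclusive of both endpoints).
31 = 7 × 4 + 3, so there are 4 full weeks plus 3 extra days.
Each full week contributes one Sunday: 4 so far.
The 3 extra days are Sun, Mon, Tue — 1 of them qualifies.
Total: 4 + 1 = 5.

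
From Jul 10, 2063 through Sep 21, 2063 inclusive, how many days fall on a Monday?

Jul 10, 2063 is a Tuesday.
That's 74 days from start to end, counting both.
74 = 7 × 10 + 4, so there are 10 full weeks plus 4 extra days.
Each full week contributes one Monday: 10 so far.
The 4 extra days are Tuesday, Wednesday, Thursday, Friday — none qualify.
Total: 10 + 0 = 10.

10 Mondays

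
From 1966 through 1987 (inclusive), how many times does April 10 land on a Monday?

Day of week of April 10 in each year:
1966: Sun, 1967: Mon ✓, 1968: Wed, 1969: Thu, 1970: Fri, 1971: Sat, 1972: Mon ✓, 1973: Tue, 1974: Wed, 1975: Thu, 1976: Sat, 1977: Sun, 1978: Mon ✓, 1979: Tue, 1980: Thu, 1981: Fri, 1982: Sat, 1983: Sun, 1984: Tue, 1985: Wed, 1986: Thu, 1987: Fri
Mondays: 1967, 1972, 1978.

3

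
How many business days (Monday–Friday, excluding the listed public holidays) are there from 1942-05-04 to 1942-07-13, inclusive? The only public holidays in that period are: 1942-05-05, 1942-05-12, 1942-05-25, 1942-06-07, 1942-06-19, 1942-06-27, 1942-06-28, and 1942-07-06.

46 business days

1942-05-04 is a Monday.
From 1942-05-04 to 1942-07-13 is 71 days inclusive.
71 = 7 × 10 + 1, so there are 10 full weeks plus 1 extra day.
Each full week contributes 5 weekdays (Mon–Fri): 10 × 5 = 50.
The 1 extra day is Monday — 1 of them qualifies.
Total: 50 + 1 = 51.
Holidays: 1942-05-05 (Tue); 1942-05-12 (Tue); 1942-05-25 (Mon); 1942-06-07 (Sun); 1942-06-19 (Fri); 1942-06-27 (Sat); 1942-06-28 (Sun); 1942-07-06 (Mon).
5 of the 8 holidays fall on weekdays; the rest are weekends and were already excluded.
Business days: 51 − 5 = 46.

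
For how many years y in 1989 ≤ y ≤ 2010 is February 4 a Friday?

3

Day of week of February 4 in each year:
1989: Sat, 1990: Sun, 1991: Mon, 1992: Tue, 1993: Thu, 1994: Fri ✓, 1995: Sat, 1996: Sun, 1997: Tue, 1998: Wed, 1999: Thu, 2000: Fri ✓, 2001: Sun, 2002: Mon, 2003: Tue, 2004: Wed, 2005: Fri ✓, 2006: Sat, 2007: Sun, 2008: Mon, 2009: Wed, 2010: Thu
Fridays: 1994, 2000, 2005.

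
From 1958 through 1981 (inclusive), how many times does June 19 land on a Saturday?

Day of week of June 19 in each year:
1958: Thu, 1959: Fri, 1960: Sun, 1961: Mon, 1962: Tue, 1963: Wed, 1964: Fri, 1965: Sat ✓, 1966: Sun, 1967: Mon, 1968: Wed, 1969: Thu, 1970: Fri, 1971: Sat ✓, 1972: Mon, 1973: Tue, 1974: Wed, 1975: Thu, 1976: Sat ✓, 1977: Sun, 1978: Mon, 1979: Tue, 1980: Thu, 1981: Fri
Saturdays: 1965, 1971, 1976.

3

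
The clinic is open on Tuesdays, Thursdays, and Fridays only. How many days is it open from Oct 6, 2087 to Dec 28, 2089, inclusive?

Oct 6, 2087 is a Monday.
The range spans 815 days (inclusive of both endpoints).
815 = 7 × 116 + 3, so there are 116 full weeks plus 3 extra days.
Each full week contributes 3 days from the set (Tue, Thu, Fri): 116 × 3 = 348.
The 3 extra days are Monday, Tuesday, Wednesday — 1 of them qualifies.
Total: 348 + 1 = 349.

349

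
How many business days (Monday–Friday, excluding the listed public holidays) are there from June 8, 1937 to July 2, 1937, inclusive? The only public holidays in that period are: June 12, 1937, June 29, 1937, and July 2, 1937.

June 8, 1937 is a Tuesday.
The range spans 25 days (inclusive of both endpoints).
25 = 7 × 3 + 4, so there are 3 full weeks plus 4 extra days.
Each full week contributes 5 weekdays (Mon–Fri): 3 × 5 = 15.
The 4 extra days are Tuesday, Wednesday, Thursday, Friday — 4 of them qualify.
Total: 15 + 4 = 19.
Holidays: June 12, 1937 (Sat); June 29, 1937 (Tue); July 2, 1937 (Fri).
2 of the 3 holidays fall on weekdays; the rest are weekends and were already excluded.
Business days: 19 − 2 = 17.

17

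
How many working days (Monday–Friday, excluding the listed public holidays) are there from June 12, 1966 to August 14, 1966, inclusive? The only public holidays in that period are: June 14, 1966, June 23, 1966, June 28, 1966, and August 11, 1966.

June 12, 1966 is a Sunday.
That's 64 days from start to end, counting both.
64 = 7 × 9 + 1, so there are 9 full weeks plus 1 extra day.
Each full week contributes 5 weekdays (Mon–Fri): 9 × 5 = 45.
The 1 extra day is Sunday — none qualify.
Total: 45 + 0 = 45.
Holidays: June 14, 1966 (Tue); June 23, 1966 (Thu); June 28, 1966 (Tue); August 11, 1966 (Thu).
All 4 holidays fall on weekdays, so subtract 4.
Business days: 45 − 4 = 41.

41 working days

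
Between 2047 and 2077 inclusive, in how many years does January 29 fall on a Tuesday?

Day of week of January 29 in each year:
2047: Tue ✓, 2048: Wed, 2049: Fri, 2050: Sat, 2051: Sun, 2052: Mon, 2053: Wed, 2054: Thu, 2055: Fri, 2056: Sat, 2057: Mon, 2058: Tue ✓, 2059: Wed, 2060: Thu, 2061: Sat, 2062: Sun, 2063: Mon, 2064: Tue ✓, 2065: Thu, 2066: Fri, 2067: Sat, 2068: Sun, 2069: Tue ✓, 2070: Wed, 2071: Thu, 2072: Fri, 2073: Sun, 2074: Mon, 2075: Tue ✓, 2076: Wed, 2077: Fri
Tuesdays: 2047, 2058, 2064, 2069, 2075.

5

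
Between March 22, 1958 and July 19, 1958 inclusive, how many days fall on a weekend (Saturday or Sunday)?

35

March 22, 1958 is a Saturday.
That's 120 days from start to end, counting both.
120 = 7 × 17 + 1, so there are 17 full weeks plus 1 extra day.
Each full week contributes 2 weekend days (Sat, Sun): 17 × 2 = 34.
The 1 extra day is Saturday — 1 of them qualifies.
Total: 34 + 1 = 35.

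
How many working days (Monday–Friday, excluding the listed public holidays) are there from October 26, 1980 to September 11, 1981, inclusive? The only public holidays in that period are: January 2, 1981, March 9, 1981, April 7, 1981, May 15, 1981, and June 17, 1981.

October 26, 1980 is a Sunday.
From October 26, 1980 to September 11, 1981 is 321 days inclusive.
321 = 7 × 45 + 6, so there are 45 full weeks plus 6 extra days.
Each full week contributes 5 weekdays (Mon–Fri): 45 × 5 = 225.
The 6 extra days are Sunday, Monday, Tuesday, Wednesday, Thursday, Friday — 5 of them qualify.
Total: 225 + 5 = 230.
Holidays: January 2, 1981 (Fri); March 9, 1981 (Mon); April 7, 1981 (Tue); May 15, 1981 (Fri); June 17, 1981 (Wed).
All 5 holidays fall on weekdays, so subtract 5.
Business days: 230 − 5 = 225.

225 working days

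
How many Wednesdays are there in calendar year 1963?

January 1, 1963 is a Tuesday.
From January 1, 1963 to December 31, 1963 is 365 days inclusive.
365 = 7 × 52 + 1, so there are 52 full weeks plus 1 extra day.
Each full week contributes one Wednesday: 52 so far.
The 1 extra day is Tue — none qualify.
Total: 52 + 0 = 52.

52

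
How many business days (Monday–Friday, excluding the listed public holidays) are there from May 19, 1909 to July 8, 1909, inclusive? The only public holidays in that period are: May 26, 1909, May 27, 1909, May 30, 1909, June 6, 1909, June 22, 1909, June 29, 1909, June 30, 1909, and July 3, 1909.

32 business days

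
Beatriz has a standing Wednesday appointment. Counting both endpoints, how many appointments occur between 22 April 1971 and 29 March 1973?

22 April 1971 is a Thursday.
That's 708 days from start to end, counting both.
708 = 7 × 101 + 1, so there are 101 full weeks plus 1 extra day.
Each full week contributes one Wednesday: 101 so far.
The 1 extra day is Thu — none qualify.
Total: 101 + 0 = 101.

101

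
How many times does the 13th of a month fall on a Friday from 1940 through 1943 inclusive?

7

Friday-the-13ths by year:
1940: Sep, Dec
1941: Jun
1942: Feb, Mar, Nov
1943: Aug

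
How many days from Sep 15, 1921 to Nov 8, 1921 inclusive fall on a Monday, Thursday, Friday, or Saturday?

32

Sep 15, 1921 is a Thursday.
That's 55 days from start to end, counting both.
55 = 7 × 7 + 6, so there are 7 full weeks plus 6 extra days.
Each full week contributes 4 days from the set (Mon, Thu, Fri, Sat): 7 × 4 = 28.
The 6 extra days are Thu, Fri, Sat, Sun, Mon, Tue — 4 of them qualify.
Total: 28 + 4 = 32.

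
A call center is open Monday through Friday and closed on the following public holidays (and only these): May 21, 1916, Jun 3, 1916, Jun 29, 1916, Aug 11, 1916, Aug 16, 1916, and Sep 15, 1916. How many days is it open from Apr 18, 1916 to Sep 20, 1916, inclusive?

Apr 18, 1916 is a Tuesday.
The range spans 156 days (inclusive of both endpoints).
156 = 7 × 22 + 2, so there are 22 full weeks plus 2 extra days.
Each full week contributes 5 weekdays (Mon–Fri): 22 × 5 = 110.
The 2 extra days are Tuesday, Wednesday — 2 of them qualify.
Total: 110 + 2 = 112.
Holidays: May 21, 1916 (Sun); Jun 3, 1916 (Sat); Jun 29, 1916 (Thu); Aug 11, 1916 (Fri); Aug 16, 1916 (Wed); Sep 15, 1916 (Fri).
4 of the 6 holidays fall on weekdays; the rest are weekends and were already excluded.
Business days: 112 − 4 = 108.

108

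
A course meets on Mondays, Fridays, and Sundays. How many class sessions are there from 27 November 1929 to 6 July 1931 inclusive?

252

27 November 1929 is a Wednesday.
The range spans 587 days (inclusive of both endpoints).
587 = 7 × 83 + 6, so there are 83 full weeks plus 6 extra days.
Each full week contributes 3 days from the set (Mon, Fri, Sun): 83 × 3 = 249.
The 6 extra days are Wednesday, Thursday, Friday, Saturday, Sunday, Monday — 3 of them qualify.
Total: 249 + 3 = 252.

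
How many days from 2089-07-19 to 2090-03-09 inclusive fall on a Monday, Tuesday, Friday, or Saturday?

2089-07-19 is a Tuesday.
From 2089-07-19 to 2090-03-09 is 234 days inclusive.
234 = 7 × 33 + 3, so there are 33 full weeks plus 3 extra days.
Each full week contributes 4 days from the set (Mon, Tue, Fri, Sat): 33 × 4 = 132.
The 3 extra days are Tue, Wed, Thu — 1 of them qualifies.
Total: 132 + 1 = 133.

133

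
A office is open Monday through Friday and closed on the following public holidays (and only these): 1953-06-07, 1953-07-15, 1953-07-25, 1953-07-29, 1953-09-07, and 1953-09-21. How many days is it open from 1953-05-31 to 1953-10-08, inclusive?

1953-05-31 is a Sunday.
That's 131 days from start to end, counting both.
131 = 7 × 18 + 5, so there are 18 full weeks plus 5 extra days.
Each full week contributes 5 weekdays (Mon–Fri): 18 × 5 = 90.
The 5 extra days are Sunday, Monday, Tuesday, Wednesday, Thursday — 4 of them qualify.
Total: 90 + 4 = 94.
Holidays: 1953-06-07 (Sun); 1953-07-15 (Wed); 1953-07-25 (Sat); 1953-07-29 (Wed); 1953-09-07 (Mon); 1953-09-21 (Mon).
4 of the 6 holidays fall on weekdays; the rest are weekends and were already excluded.
Business days: 94 − 4 = 90.

90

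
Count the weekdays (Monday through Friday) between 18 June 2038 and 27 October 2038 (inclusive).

18 June 2038 is a Friday.
From 18 June 2038 to 27 October 2038 is 132 days inclusive.
132 = 7 × 18 + 6, so there are 18 full weeks plus 6 extra days.
Each full week contributes 5 weekdays (Mon–Fri): 18 × 5 = 90.
The 6 extra days are Fri, Sat, Sun, Mon, Tue, Wed — 4 of them qualify.
Total: 90 + 4 = 94.

94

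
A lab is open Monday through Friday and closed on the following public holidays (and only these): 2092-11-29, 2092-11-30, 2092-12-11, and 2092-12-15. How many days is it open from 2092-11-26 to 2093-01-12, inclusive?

32

2092-11-26 is a Wednesday.
That's 48 days from start to end, counting both.
48 = 7 × 6 + 6, so there are 6 full weeks plus 6 extra days.
Each full week contributes 5 weekdays (Mon–Fri): 6 × 5 = 30.
The 6 extra days are Wednesday, Thursday, Friday, Saturday, Sunday, Monday — 4 of them qualify.
Total: 30 + 4 = 34.
Holidays: 2092-11-29 (Sat); 2092-11-30 (Sun); 2092-12-11 (Thu); 2092-12-15 (Mon).
2 of the 4 holidays fall on weekdays; the rest are weekends and were already excluded.
Business days: 34 − 2 = 32.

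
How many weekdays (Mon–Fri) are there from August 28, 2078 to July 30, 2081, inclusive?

August 28, 2078 is a Sunday.
From August 28, 2078 to July 30, 2081 is 1068 days inclusive.
1068 = 7 × 152 + 4, so there are 152 full weeks plus 4 extra days.
Each full week contributes 5 weekdays (Mon–Fri): 152 × 5 = 760.
The 4 extra days are Sun, Mon, Tue, Wed — 3 of them qualify.
Total: 760 + 3 = 763.

763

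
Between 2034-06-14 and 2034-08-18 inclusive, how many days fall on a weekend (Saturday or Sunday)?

18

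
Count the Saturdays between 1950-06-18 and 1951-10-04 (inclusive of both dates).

1950-06-18 is a Sunday.
From 1950-06-18 to 1951-10-04 is 474 days inclusive.
474 = 7 × 67 + 5, so there are 67 full weeks plus 5 extra days.
Each full week contributes one Saturday: 67 so far.
The 5 extra days are Sun, Mon, Tue, Wed, Thu — none qualify.
Total: 67 + 0 = 67.

67 Saturdays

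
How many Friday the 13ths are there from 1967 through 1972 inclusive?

Friday-the-13ths by year:
1967: Jan, Oct
1968: Sep, Dec
1969: Jun
1970: Feb, Mar, Nov
1971: Aug
1972: Oct

10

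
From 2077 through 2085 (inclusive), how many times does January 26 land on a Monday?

Day of week of January 26 in each year:
2077: Tue, 2078: Wed, 2079: Thu, 2080: Fri, 2081: Sun, 2082: Mon ✓, 2083: Tue, 2084: Wed, 2085: Fri
Mondays: 2082.

1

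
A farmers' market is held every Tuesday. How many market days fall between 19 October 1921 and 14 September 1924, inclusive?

19 October 1921 is a Wednesday.
The range spans 1062 days (inclusive of both endpoints).
1062 = 7 × 151 + 5, so there are 151 full weeks plus 5 extra days.
Each full week contributes one Tuesday: 151 so far.
The 5 extra days are Wednesday, Thursday, Friday, Saturday, Sunday — none qualify.
Total: 151 + 0 = 151.

151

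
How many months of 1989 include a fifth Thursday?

A month has five Thursdays exactly when Thursday falls within its first (length − 28) days.
Jan: 31 days, starts Sun → 5 of Sun, Mon, Tue
Feb: 28 days, starts Wed → 5 of (none)
Mar: 31 days, starts Wed → 5 of Wed, Thu, Fri ✓
Apr: 30 days, starts Sat → 5 of Sat, Sun
May: 31 days, starts Mon → 5 of Mon, Tue, Wed
Jun: 30 days, starts Thu → 5 of Thu, Fri ✓
Jul: 31 days, starts Sat → 5 of Sat, Sun, Mon
Aug: 31 days, starts Tue → 5 of Tue, Wed, Thu ✓
Sep: 30 days, starts Fri → 5 of Fri, Sat
Oct: 31 days, starts Sun → 5 of Sun, Mon, Tue
Nov: 30 days, starts Wed → 5 of Wed, Thu ✓
Dec: 31 days, starts Fri → 5 of Fri, Sat, Sun
Months with five Thursdays: Mar, Jun, Aug, Nov.

4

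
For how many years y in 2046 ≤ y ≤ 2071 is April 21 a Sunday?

4

Day of week of April 21 in each year:
2046: Sat, 2047: Sun ✓, 2048: Tue, 2049: Wed, 2050: Thu, 2051: Fri, 2052: Sun ✓, 2053: Mon, 2054: Tue, 2055: Wed, 2056: Fri, 2057: Sat, 2058: Sun ✓, 2059: Mon, 2060: Wed, 2061: Thu, 2062: Fri, 2063: Sat, 2064: Mon, 2065: Tue, 2066: Wed, 2067: Thu, 2068: Sat, 2069: Sun ✓, 2070: Mon, 2071: Tue
Sundays: 2047, 2052, 2058, 2069.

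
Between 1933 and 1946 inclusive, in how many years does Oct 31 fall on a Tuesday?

3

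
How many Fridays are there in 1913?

52

January 1, 1913 is a Wednesday.
From January 1, 1913 to December 31, 1913 is 365 days inclusive.
365 = 7 × 52 + 1, so there are 52 full weeks plus 1 extra day.
Each full week contributes one Friday: 52 so far.
The 1 extra day is Wed — none qualify.
Total: 52 + 0 = 52.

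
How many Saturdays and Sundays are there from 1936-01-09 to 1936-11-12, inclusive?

88

1936-01-09 is a Thursday.
From 1936-01-09 to 1936-11-12 is 309 days inclusive.
309 = 7 × 44 + 1, so there are 44 full weeks plus 1 extra day.
Each full week contributes 2 weekend days (Sat, Sun): 44 × 2 = 88.
The 1 extra day is Thursday — none qualify.
Total: 88 + 0 = 88.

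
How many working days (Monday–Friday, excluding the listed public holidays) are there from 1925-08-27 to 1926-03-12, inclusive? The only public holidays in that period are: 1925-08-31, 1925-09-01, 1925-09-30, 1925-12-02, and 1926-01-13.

1925-08-27 is a Thursday.
The range spans 198 days (inclusive of both endpoints).
198 = 7 × 28 + 2, so there are 28 full weeks plus 2 extra days.
Each full week contributes 5 weekdays (Mon–Fri): 28 × 5 = 140.
The 2 extra days are Thursday, Friday — 2 of them qualify.
Total: 140 + 2 = 142.
Holidays: 1925-08-31 (Mon); 1925-09-01 (Tue); 1925-09-30 (Wed); 1925-12-02 (Wed); 1926-01-13 (Wed).
All 5 holidays fall on weekdays, so subtract 5.
Business days: 142 − 5 = 137.

137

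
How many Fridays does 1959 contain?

52

Jan 1, 1959 is a Thursday.
The range spans 365 days (inclusive of both endpoints).
365 = 7 × 52 + 1, so there are 52 full weeks plus 1 extra day.
Each full week contributes one Friday: 52 so far.
The 1 extra day is Thu — none qualify.
Total: 52 + 0 = 52.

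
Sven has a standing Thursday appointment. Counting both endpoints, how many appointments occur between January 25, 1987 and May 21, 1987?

17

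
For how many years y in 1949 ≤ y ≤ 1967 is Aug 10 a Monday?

Day of week of August 10 in each year:
1949: Wed, 1950: Thu, 1951: Fri, 1952: Sun, 1953: Mon ✓, 1954: Tue, 1955: Wed, 1956: Fri, 1957: Sat, 1958: Sun, 1959: Mon ✓, 1960: Wed, 1961: Thu, 1962: Fri, 1963: Sat, 1964: Mon ✓, 1965: Tue, 1966: Wed, 1967: Thu
Mondays: 1953, 1959, 1964.

3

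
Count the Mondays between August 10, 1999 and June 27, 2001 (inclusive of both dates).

98

August 10, 1999 is a Tuesday.
From August 10, 1999 to June 27, 2001 is 688 days inclusive.
688 = 7 × 98 + 2, so there are 98 full weeks plus 2 extra days.
Each full week contributes one Monday: 98 so far.
The 2 extra days are Tuesday, Wednesday — none qualify.
Total: 98 + 0 = 98.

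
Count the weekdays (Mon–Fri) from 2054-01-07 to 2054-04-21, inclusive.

2054-01-07 is a Wednesday.
From 2054-01-07 to 2054-04-21 is 105 days inclusive.
105 = 7 × 15, so the span is exactly 15 full weeks.
Each full week contributes 5 weekdays (Mon–Fri): 15 × 5 = 75.
Total: 75.

75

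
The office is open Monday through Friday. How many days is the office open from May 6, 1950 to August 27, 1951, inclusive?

341

May 6, 1950 is a Saturday.
That's 479 days from start to end, counting both.
479 = 7 × 68 + 3, so there are 68 full weeks plus 3 extra days.
Each full week contributes 5 weekdays (Mon–Fri): 68 × 5 = 340.
The 3 extra days are Saturday, Sunday, Monday — 1 of them qualifies.
Total: 340 + 1 = 341.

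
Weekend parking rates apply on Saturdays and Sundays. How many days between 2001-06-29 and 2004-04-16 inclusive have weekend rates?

2001-06-29 is a Friday.
From 2001-06-29 to 2004-04-16 is 1023 days inclusive.
1023 = 7 × 146 + 1, so there are 146 full weeks plus 1 extra day.
Each full week contributes 2 weekend days (Sat, Sun): 146 × 2 = 292.
The 1 extra day is Fri — none qualify.
Total: 292 + 0 = 292.

292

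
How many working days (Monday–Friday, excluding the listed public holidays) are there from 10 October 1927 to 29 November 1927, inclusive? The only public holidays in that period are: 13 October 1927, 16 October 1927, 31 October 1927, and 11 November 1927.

34 working days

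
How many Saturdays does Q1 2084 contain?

13

1 January 2084 is a Saturday.
That's 91 days from start to end, counting both.
91 = 7 × 13, so the span is exactly 13 full weeks.
Each full week contributes one Saturday: 13 so far.
Total: 13.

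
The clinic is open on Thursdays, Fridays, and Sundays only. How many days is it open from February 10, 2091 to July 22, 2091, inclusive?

70

February 10, 2091 is a Saturday.
That's 163 days from start to end, counting both.
163 = 7 × 23 + 2, so there are 23 full weeks plus 2 extra days.
Each full week contributes 3 days from the set (Thu, Fri, Sun): 23 × 3 = 69.
The 2 extra days are Sat, Sun — 1 of them qualifies.
Total: 69 + 1 = 70.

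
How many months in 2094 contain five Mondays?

4

A month has five Mondays exactly when Monday falls within its first (length − 28) days.
Jan: 31 days, starts Fri → 5 of Fri, Sat, Sun
Feb: 28 days, starts Mon → 5 of (none)
Mar: 31 days, starts Mon → 5 of Mon, Tue, Wed ✓
Apr: 30 days, starts Thu → 5 of Thu, Fri
May: 31 days, starts Sat → 5 of Sat, Sun, Mon ✓
Jun: 30 days, starts Tue → 5 of Tue, Wed
Jul: 31 days, starts Thu → 5 of Thu, Fri, Sat
Aug: 31 days, starts Sun → 5 of Sun, Mon, Tue ✓
Sep: 30 days, starts Wed → 5 of Wed, Thu
Oct: 31 days, starts Fri → 5 of Fri, Sat, Sun
Nov: 30 days, starts Mon → 5 of Mon, Tue ✓
Dec: 31 days, starts Wed → 5 of Wed, Thu, Fri
Months with five Mondays: Mar, May, Aug, Nov.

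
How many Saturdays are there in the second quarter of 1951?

13

April 1, 1951 is a Sunday.
The range spans 91 days (inclusive of both endpoints).
91 = 7 × 13, so the span is exactly 13 full weeks.
Each full week contributes one Saturday: 13 so far.
Total: 13.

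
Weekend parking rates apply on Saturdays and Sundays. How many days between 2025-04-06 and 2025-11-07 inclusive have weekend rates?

61

2025-04-06 is a Sunday.
That's 216 days from start to end, counting both.
216 = 7 × 30 + 6, so there are 30 full weeks plus 6 extra days.
Each full week contributes 2 weekend days (Sat, Sun): 30 × 2 = 60.
The 6 extra days are Sun, Mon, Tue, Wed, Thu, Fri — 1 of them qualifies.
Total: 60 + 1 = 61.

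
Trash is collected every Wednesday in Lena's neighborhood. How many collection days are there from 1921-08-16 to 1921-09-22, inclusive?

1921-08-16 is a Tuesday.
The range spans 38 days (inclusive of both endpoints).
38 = 7 × 5 + 3, so there are 5 full weeks plus 3 extra days.
Each full week contributes one Wednesday: 5 so far.
The 3 extra days are Tuesday, Wednesday, Thursday — 1 of them qualifies.
Total: 5 + 1 = 6.

6 Wednesdays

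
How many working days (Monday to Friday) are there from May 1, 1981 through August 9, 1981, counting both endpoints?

71 weekdays

May 1, 1981 is a Friday.
That's 101 days from start to end, counting both.
101 = 7 × 14 + 3, so there are 14 full weeks plus 3 extra days.
Each full week contributes 5 weekdays (Mon–Fri): 14 × 5 = 70.
The 3 extra days are Fri, Sat, Sun — 1 of them qualifies.
Total: 70 + 1 = 71.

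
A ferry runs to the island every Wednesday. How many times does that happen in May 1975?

4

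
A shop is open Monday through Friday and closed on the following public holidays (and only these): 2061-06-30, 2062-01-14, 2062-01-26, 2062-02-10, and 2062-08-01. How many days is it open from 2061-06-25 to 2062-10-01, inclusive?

2061-06-25 is a Saturday.
From 2061-06-25 to 2062-10-01 is 464 days inclusive.
464 = 7 × 66 + 2, so there are 66 full weeks plus 2 extra days.
Each full week contributes 5 weekdays (Mon–Fri): 66 × 5 = 330.
The 2 extra days are Sat, Sun — none qualify.
Total: 330 + 0 = 330.
Holidays: 2061-06-30 (Thu); 2062-01-14 (Sat); 2062-01-26 (Thu); 2062-02-10 (Fri); 2062-08-01 (Tue).
4 of the 5 holidays fall on weekdays; the rest are weekends and were already excluded.
Business days: 330 − 4 = 326.

326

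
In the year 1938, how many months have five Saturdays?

A month has five Saturdays exactly when Saturday falls within its first (length − 28) days.
Jan: 31 days, starts Sat → 5 of Sat, Sun, Mon ✓
Feb: 28 days, starts Tue → 5 of (none)
Mar: 31 days, starts Tue → 5 of Tue, Wed, Thu
Apr: 30 days, starts Fri → 5 of Fri, Sat ✓
May: 31 days, starts Sun → 5 of Sun, Mon, Tue
Jun: 30 days, starts Wed → 5 of Wed, Thu
Jul: 31 days, starts Fri → 5 of Fri, Sat, Sun ✓
Aug: 31 days, starts Mon → 5 of Mon, Tue, Wed
Sep: 30 days, starts Thu → 5 of Thu, Fri
Oct: 31 days, starts Sat → 5 of Sat, Sun, Mon ✓
Nov: 30 days, starts Tue → 5 of Tue, Wed
Dec: 31 days, starts Thu → 5 of Thu, Fri, Sat ✓
Months with five Saturdays: Jan, Apr, Jul, Oct, Dec.

5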